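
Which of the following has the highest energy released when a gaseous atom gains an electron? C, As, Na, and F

F

C is in period 2, group 14; F is in period 2, group 17; Na is in period 3, group 1; As is in period 4, group 15.
EA tends to increase across a period and decrease down a group, though the pattern is less regular than for IE or radius.
Here both period and group differ, so the two effects have to be weighed against each other.
As > Na: period and group pull opposite ways; the across-period shift dominates (78 vs 53 kJ/mol).
C > As: period and group pull opposite ways; the down-group shift dominates (122 vs 78 kJ/mol).
F > C: both are in period 2; the period trend gives F the larger value.
Tabulated electron affinity (kJ/mol): C 122, F 328, Na 53, As 78.
The highest energy released when a gaseous atom gains an electron among these belongs to F.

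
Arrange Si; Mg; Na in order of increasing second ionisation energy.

Mg < Si < Na

IE_2 is the cost of taking one more electron from the +1 cation: Si⁺ still has 3 valence electrons; Mg⁺ still has 1 valence electron; Na⁺ is the bare [Ne] core.
Core electrons are held far more tightly than valence electrons, so Na tops the IE_2 order.
Valence configurations: Si⁺ [Ne]3s²3p¹, Mg⁺ [Ne]3s¹.
Tabulated IE_2 (kJ/mol): Si 1577, Mg 1451, Na 4562.
Putting it together, IE_2: Mg < Si < Na.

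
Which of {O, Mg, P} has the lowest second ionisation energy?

Mg

The second ionization energy removes an electron from the +1 ion. For each element: O⁺ still has 5 valence electrons; Mg⁺ still has 1 valence electron; P⁺ still has 4 valence electrons.
All are still removing valence electrons, so compare the +1 ions as you would atoms: IE_2 generally rises across a period (higher Z_eff) and falls down a group (larger shell), subject to the usual subshell exceptions.
Valence configurations: O⁺ [He]2s²2p³, Mg⁺ [Ne]3s¹, P⁺ [Ne]3s²3p².
Tabulated IE_2 (kJ/mol): O 3388, Mg 1451, P 1907.
Overall IE_2 order: Mg < P < O.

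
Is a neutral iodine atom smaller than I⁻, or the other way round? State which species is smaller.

I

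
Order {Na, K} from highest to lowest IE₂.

Consider each +1 ion: Na⁺ is the bare [Ne] core; K⁺ is the bare [Ar] core.
All of these are removing an electron from a noble-gas core or deeper; the smaller core (lower principal quantum number) is held far more tightly, and within a period the higher nuclear charge binds the same core more tightly.
Tabulated IE_2 (kJ/mol): Na 4562, K 3052.
Hence IE_2: K < Na.

Na > K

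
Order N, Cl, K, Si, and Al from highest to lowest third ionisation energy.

N > K > Cl > Si > Al

After 2 electrons have been removed, what remains? N²⁺ still has 3 valence electrons; Cl²⁺ still has 5 valence electrons; K²⁺ is already 1 electron into the core; Si²⁺ still has 2 valence electrons; Al²⁺ still has 1 valence electron.
Usually core removal costs more than valence removal, but here the competition is close: a tightly held n=2 valence electron can cost more to remove than an n=3 core electron, so the actual values have to decide it.
Valence configurations: N²⁺ [He]2s²2p¹, Cl²⁺ [Ne]3s²3p³, Si²⁺ [Ne]3s², Al²⁺ [Ne]3s¹.
Tabulated IE_3 (kJ/mol): N 4578, Cl 3822, K 4420, Si 3232, Al 2745.
Hence IE_3: Al < Si < Cl < K < N.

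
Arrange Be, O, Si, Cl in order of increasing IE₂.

Si < Be < Cl < O

IE_2 is the cost of taking one more electron from the +1 cation: Be⁺ still has 1 valence electron; O⁺ still has 5 valence electrons; Si⁺ still has 3 valence electrons; Cl⁺ still has 6 valence electrons.
All are still removing valence electrons, so compare the +1 ions as you would atoms: IE_2 generally rises across a period (higher Z_eff) and falls down a group (larger shell), subject to the usual subshell exceptions.
Valence configurations: Be⁺ [He]2s¹, O⁺ [He]2s²2p³, Si⁺ [Ne]3s²3p¹, Cl⁺ [Ne]3s²3p⁴.
Tabulated IE_2 (kJ/mol): Be 1757, O 3388, Si 1577, Cl 2298.
So the second ionization energies run Si < Be < Cl < O.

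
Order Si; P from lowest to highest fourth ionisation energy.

Si, P

Consider each +3 ion: Si³⁺ still has 1 valence electron; P³⁺ still has 2 valence electrons.
All are still removing valence electrons, so compare the +3 ions as you would atoms: IE_4 generally rises across a period (higher Z_eff) and falls down a group (larger shell), subject to the usual subshell exceptions.
Valence configurations: Si³⁺ [Ne]3s¹, P³⁺ [Ne]3s².
Tabulated IE_4 (kJ/mol): Si 4356, P 4964.
So the fourth ionization energies run Si < P.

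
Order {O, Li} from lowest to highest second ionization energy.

After 1 electron has been removed, what remains? O⁺ still has 5 valence electrons; Li⁺ is the bare [He] core.
Breaking into a closed-shell core is much more expensive than removing a leftover valence electron — Li has the largest IE_2 here.
Tabulated IE_2 (kJ/mol): O 3388, Li 7298.
Overall IE_2 order: O < Li.

O, Li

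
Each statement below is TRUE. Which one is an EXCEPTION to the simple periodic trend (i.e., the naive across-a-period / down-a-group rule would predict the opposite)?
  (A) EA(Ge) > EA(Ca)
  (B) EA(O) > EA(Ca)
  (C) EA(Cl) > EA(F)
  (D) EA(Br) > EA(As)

(C)

The general trend: electron affinity increases across a period and decreases down a group.
(A) Ge (period 4, group 14) vs Ca (period 4, group 2): the stated order agrees with the simple trend.
(B) O (period 2, group 16) vs Ca (period 4, group 2): the stated order agrees with the simple trend.
(C) Cl (period 3, group 17) vs F (period 2, group 17): the stated order contradicts the simple trend.
(D) Br (period 4, group 17) vs As (period 4, group 15): the stated order agrees with the simple trend.
The exception is (C): F's small 2p subshell makes the incoming electron feel strong e⁻–e⁻ repulsion, so Cl actually releases more energy on gaining an electron.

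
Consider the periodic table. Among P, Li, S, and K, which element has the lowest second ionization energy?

P

After 1 electron has been removed, what remains? P⁺ still has 4 valence electrons; Li⁺ is the bare [He] core; S⁺ still has 5 valence electrons; K⁺ is the bare [Ar] core.
Pulling an electron out of a noble-gas core costs far more than removing a remaining valence electron, so K and Li sit at the high end of IE_2.
Valence configurations: P⁺ [Ne]3s²3p², S⁺ [Ne]3s²3p³.
Tabulated IE_2 (kJ/mol): P 1907, Li 7298, S 2252, K 3052.
Hence IE_2: P < S < K < Li.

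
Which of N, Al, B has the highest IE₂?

N

After 1 electron has been removed, what remains? N⁺ still has 4 valence electrons; Al⁺ still has 2 valence electrons; B⁺ still has 2 valence electrons.
All are still removing valence electrons, so compare the +1 ions as you would atoms: IE_2 generally rises across a period (higher Z_eff) and falls down a group (larger shell), subject to the usual subshell exceptions.
Valence configurations: N⁺ [He]2s²2p², Al⁺ [Ne]3s², B⁺ [He]2s².
Tabulated IE_2 (kJ/mol): N 2856, Al 1817, B 2427.
Overall IE_2 order: Al < B < N.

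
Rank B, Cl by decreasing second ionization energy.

B > Cl

Consider each +1 ion: B⁺ still has 2 valence electrons; Cl⁺ still has 6 valence electrons.
All are still removing valence electrons, so compare the +1 ions as you would atoms: IE_2 generally rises across a period (higher Z_eff) and falls down a group (larger shell), subject to the usual subshell exceptions.
Valence configurations: B⁺ [He]2s², Cl⁺ [Ne]3s²3p⁴.
Tabulated IE_2 (kJ/mol): B 2427, Cl 2298.
Putting it together, IE_2: Cl < B.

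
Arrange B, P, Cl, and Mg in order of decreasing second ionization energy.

B > Cl > P > Mg

After 1 electron has been removed, what remains? B⁺ still has 2 valence electrons; P⁺ still has 4 valence electrons; Cl⁺ still has 6 valence electrons; Mg⁺ still has 1 valence electron.
All are still removing valence electrons, so compare the +1 ions as you would atoms: IE_2 generally rises across a period (higher Z_eff) and falls down a group (larger shell), subject to the usual subshell exceptions.
Valence configurations: B⁺ [He]2s², P⁺ [Ne]3s²3p², Cl⁺ [Ne]3s²3p⁴, Mg⁺ [Ne]3s¹.
Tabulated IE_2 (kJ/mol): B 2427, P 1907, Cl 2298, Mg 1451.
Hence IE_2: Mg < P < Cl < B.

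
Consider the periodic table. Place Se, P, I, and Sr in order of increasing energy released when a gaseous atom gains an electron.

Atoms with high Z_eff and room in the valence shell (especially the halogens) have the most exothermic electron affinities.
Neither a single period nor a single group — weigh both effects.
P > Sr: both effects reinforce here, so P is clearly the higher of the two.
Se > P: period and group pull opposite ways; the across-period shift dominates (195 vs 72 kJ/mol).
I > Se: period and group pull opposite ways; the across-period shift dominates (295 vs 195 kJ/mol).
For reference (kJ/mol): P 72, Se 195, Sr 5, I 295.
So from lowest to highest: Sr < P < Se < I.

Sr < P < Se < I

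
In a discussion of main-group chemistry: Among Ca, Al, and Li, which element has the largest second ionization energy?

After 1 electron has been removed, what remains? Ca⁺ still has 1 valence electron; Al⁺ still has 2 valence electrons; Li⁺ is the bare [He] core.
Core electrons are held far more tightly than valence electrons, so Li tops the IE_2 order.
Valence configurations: Ca⁺ [Ar]4s¹, Al⁺ [Ne]3s².
The numbers (kJ/mol): Ca 1145, Al 1817, Li 7298.
Hence IE_2: Ca < Al < Li.

Li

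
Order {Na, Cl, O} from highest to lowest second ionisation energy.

Na > O > Cl

IE_2 is the cost of taking one more electron from the +1 cation: Na⁺ is the bare [Ne] core; Cl⁺ still has 6 valence electrons; O⁺ still has 5 valence electrons.
Breaking into a closed-shell core is much more expensive than removing a leftover valence electron — Na has the largest IE_2 here.
Valence configurations: Cl⁺ [Ne]3s²3p⁴, O⁺ [He]2s²2p³.
The numbers (kJ/mol): Na 4562, Cl 2298, O 3388.
Overall IE_2 order: Cl < O < Na.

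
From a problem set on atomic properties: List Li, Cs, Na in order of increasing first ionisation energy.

Cs < Na < Li

Li is in period 2, group 1; Na is in period 3, group 1; Cs is in period 6, group 1.
IE₁ increases left→right with effective nuclear charge and decreases top→bottom as the valence shell moves farther out.
All are in group 1, so first ionization energy increases up the group.
So from lowest to highest: Cs < Na < Li.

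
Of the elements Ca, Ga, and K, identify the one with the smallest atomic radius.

K is in period 4, group 1; Ca is in period 4, group 2; Ga is in period 4, group 13.
Atomic radius shrinks across a period as nuclear charge pulls the same shell inward, and grows down a group as new shells are added.
All lie in period 4, so atomic radius increases right to left.
The smallest atomic radius among these belongs to Ga.

Ga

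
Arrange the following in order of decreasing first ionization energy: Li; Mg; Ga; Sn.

Removing the outermost electron gets harder across a period and easier down a group.
A diagonal step moves right (one effect) and down (the opposite effect) at once.
Ga > Li: the two effects oppose for this pair; the across-period effect wins (579 vs 520 kJ/mol).
Sn > Ga: period and group pull opposite ways; the across-period shift dominates (709 vs 579 kJ/mol).
Mg > Sn: the two effects oppose for this pair; the down-group effect wins (738 vs 709 kJ/mol).
Approximate values (kJ/mol): Li 520, Mg 738, Ga 579, Sn 709.
So from highest to lowest: Mg > Sn > Ga > Li.

Mg, Sn, Ga, Li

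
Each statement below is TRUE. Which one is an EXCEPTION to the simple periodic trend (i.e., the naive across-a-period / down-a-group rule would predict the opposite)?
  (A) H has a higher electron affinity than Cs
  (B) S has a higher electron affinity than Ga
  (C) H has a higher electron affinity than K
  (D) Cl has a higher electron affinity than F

(D)

The general trend: electron affinity increases across a period and decreases down a group.
(A) H (period 1, group 1) vs Cs (period 6, group 1): the stated order agrees with the simple trend.
(B) S (period 3, group 16) vs Ga (period 4, group 13): the stated order agrees with the simple trend.
(C) H (period 1, group 1) vs K (period 4, group 1): the stated order agrees with the simple trend.
(D) Cl (period 3, group 17) vs F (period 2, group 17): the stated order contradicts the simple trend.
The exception is (D): F's small 2p subshell makes the incoming electron feel strong e⁻–e⁻ repulsion, so Cl actually releases more energy on gaining an electron.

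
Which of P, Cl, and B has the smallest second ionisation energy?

P

Consider each +1 ion: P⁺ still has 4 valence electrons; Cl⁺ still has 6 valence electrons; B⁺ still has 2 valence electrons.
All are still removing valence electrons, so compare the +1 ions as you would atoms: IE_2 generally rises across a period (higher Z_eff) and falls down a group (larger shell), subject to the usual subshell exceptions.
Valence configurations: P⁺ [Ne]3s²3p², Cl⁺ [Ne]3s²3p⁴, B⁺ [He]2s².
The numbers (kJ/mol): P 1907, Cl 2298, B 2427.
Hence IE_2: P < Cl < B.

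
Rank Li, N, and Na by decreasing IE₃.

Li, Na, N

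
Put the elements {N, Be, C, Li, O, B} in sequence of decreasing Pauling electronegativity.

O, N, C, B, Be, Li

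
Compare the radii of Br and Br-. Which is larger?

Br-

Forming Br- adds 1 electron to Br. More electron–electron repulsion in the same shell, with unchanged nuclear charge, lets the cloud expand.
An anion is larger than its parent atom: Br- > Br.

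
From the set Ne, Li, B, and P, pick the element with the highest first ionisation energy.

Ne

Li is in period 2, group 1; B is in period 2, group 13; Ne is in period 2, group 18; P is in period 3, group 15.
Across a period the outer electron is held more tightly (higher IE₁); down a group it sits in a higher shell, more shielded, and comes off more easily.
Neither a single period nor a single group — weigh both effects.
B > Li: both are in period 2; the period trend gives B the larger value.
P > B: the two effects oppose for this pair; the across-period effect wins (1012 vs 801 kJ/mol).
Ne > P: both effects reinforce here, so Ne is clearly the higher of the two.
Approximate values (kJ/mol): Li 520, B 801, Ne 2081, P 1012.
The highest first ionisation energy among these belongs to Ne.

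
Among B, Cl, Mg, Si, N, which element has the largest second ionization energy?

N

After 1 electron has been removed, what remains? B⁺ still has 2 valence electrons; Cl⁺ still has 6 valence electrons; Mg⁺ still has 1 valence electron; Si⁺ still has 3 valence electrons; N⁺ still has 4 valence electrons.
All are still removing valence electrons, so compare the +1 ions as you would atoms: IE_2 generally rises across a period (higher Z_eff) and falls down a group (larger shell), subject to the usual subshell exceptions.
Valence configurations: B⁺ [He]2s², Cl⁺ [Ne]3s²3p⁴, Mg⁺ [Ne]3s¹, Si⁺ [Ne]3s²3p¹, N⁺ [He]2s²2p².
Tabulated IE_2 (kJ/mol): B 2427, Cl 2298, Mg 1451, Si 1577, N 2856.
So the second ionization energies run Mg < Si < Cl < B < N.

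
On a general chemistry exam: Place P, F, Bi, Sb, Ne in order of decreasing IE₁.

F is in period 2, group 17; Ne is in period 2, group 18; P is in period 3, group 15; Sb is in period 5, group 15; Bi is in period 6, group 15.
IE₁ increases left→right with effective nuclear charge and decreases top→bottom as the valence shell moves farther out.
Here both period and group differ, so the two effects have to be weighed against each other.
Sb > Bi: they share group 15; the group trend gives Sb the larger value.
P > Sb: they share group 15; the group trend gives P the larger value.
F > P: relative to P, both the across-period and down-group shifts push F's first ionization energy up.
Ne > F: Ne lies to the right of F in period 2, so the across-period effect alone puts Ne higher.
Approximate values (kJ/mol): F 1681, Ne 2081, P 1012, Sb 831, Bi 703.
So from highest to lowest: Ne > F > P > Sb > Bi.

Ne, F, P, Sb, Bi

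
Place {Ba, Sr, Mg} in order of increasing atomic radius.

Mg < Sr < Ba

Atomic radius shrinks across a period as nuclear charge pulls the same shell inward, and grows down a group as new shells are added.
All are in group 2, so atomic radius increases down the group.
So from smallest to largest: Mg < Sr < Ba.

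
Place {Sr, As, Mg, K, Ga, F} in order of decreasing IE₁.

F, As, Mg, Ga, Sr, K

F is in period 2, group 17; Mg is in period 3, group 2; K is in period 4, group 1; Ga is in period 4, group 13; As is in period 4, group 15; Sr is in period 5, group 2.
Removing the outermost electron gets harder across a period and easier down a group.
These span different periods and groups, so the two trends combine.
Sr > K: period and group pull opposite ways; the across-period shift dominates (550 vs 419 kJ/mol).
Ga > Sr: both effects reinforce here, so Ga is clearly the higher of the two.
Mg > Ga: the two effects oppose for this pair; the down-group effect wins (738 vs 579 kJ/mol).
As > Mg: the two effects oppose for this pair; the across-period effect wins (947 vs 738 kJ/mol).
F > As: relative to As, both the across-period and down-group shifts push F's first ionization energy up.
Tabulated first ionization energy (kJ/mol): F 1681, Mg 738, K 419, Ga 579, As 947, Sr 550.
So from highest to lowest: F > As > Mg > Ga > Sr > K.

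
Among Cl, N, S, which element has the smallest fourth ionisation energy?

S

IE_4 is the cost of taking one more electron from the +3 cation: Cl³⁺ still has 4 valence electrons; N³⁺ still has 2 valence electrons; S³⁺ still has 3 valence electrons.
All are still removing valence electrons, so compare the +3 ions as you would atoms: IE_4 generally rises across a period (higher Z_eff) and falls down a group (larger shell), subject to the usual subshell exceptions.
Valence configurations: Cl³⁺ [Ne]3s²3p², N³⁺ [He]2s², S³⁺ [Ne]3s²3p¹.
Approximate IE_4 values (kJ/mol): Cl 5159, N 7475, S 4556.
So the fourth ionization energies run S < Cl < N.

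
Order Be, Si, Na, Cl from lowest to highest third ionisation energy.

Si < Cl < Na < Be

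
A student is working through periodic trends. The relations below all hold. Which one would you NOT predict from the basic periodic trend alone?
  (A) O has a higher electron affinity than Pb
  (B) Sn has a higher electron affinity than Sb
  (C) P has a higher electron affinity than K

(B)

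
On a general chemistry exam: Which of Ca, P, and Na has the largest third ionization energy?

Na

Consider each +2 ion: Ca²⁺ is the bare [Ar] core; P²⁺ still has 3 valence electrons; Na²⁺ is already 1 electron into the core.
Core electrons are held far more tightly than valence electrons, so Ca and Na top the IE_3 order.
The numbers (kJ/mol): Ca 4912, P 2914, Na 6910.
Hence IE_3: P < Ca < Na.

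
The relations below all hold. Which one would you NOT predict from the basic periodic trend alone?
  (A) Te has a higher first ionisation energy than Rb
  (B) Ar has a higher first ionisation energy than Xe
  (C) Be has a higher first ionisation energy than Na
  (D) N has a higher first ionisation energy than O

(D)

The general trend: first ionisation energy increases across a period and decreases down a group.
(A) Te (period 5, group 16) vs Rb (period 5, group 1): the stated order agrees with the simple trend.
(B) Ar (period 3, group 18) vs Xe (period 5, group 18): the stated order agrees with the simple trend.
(C) Be (period 2, group 2) vs Na (period 3, group 1): the stated order agrees with the simple trend.
(D) N (period 2, group 15) vs O (period 2, group 16): the stated order contradicts the simple trend.
The exception is (D): pairing an electron in O's 2p⁴ costs repulsion energy, so O ionizes more easily than half-filled N (2p³).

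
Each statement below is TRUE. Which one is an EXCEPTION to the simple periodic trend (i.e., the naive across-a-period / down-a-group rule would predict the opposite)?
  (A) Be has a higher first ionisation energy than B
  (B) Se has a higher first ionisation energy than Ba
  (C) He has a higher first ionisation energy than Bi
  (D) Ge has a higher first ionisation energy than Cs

The general trend: first ionisation energy increases across a period and decreases down a group.
(A) Be (period 2, group 2) vs B (period 2, group 13): the stated order contradicts the simple trend.
(B) Se (period 4, group 16) vs Ba (period 6, group 2): the stated order agrees with the simple trend.
(C) He (period 1, group 18) vs Bi (period 6, group 15): the stated order agrees with the simple trend.
(D) Ge (period 4, group 14) vs Cs (period 6, group 1): the stated order agrees with the simple trend.
The exception is (A): removing B's lone 2p electron is easier than breaking Be's filled 2s².

(A)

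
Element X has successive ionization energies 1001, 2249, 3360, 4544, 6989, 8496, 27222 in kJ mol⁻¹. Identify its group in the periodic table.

Look for the largest jump between consecutive ionization energies: IE7/IE6 ≈ 3.2, far larger than any earlier ratio.
That jump marks the point where a core electron is being removed. So the atom has 6 valence electrons.
A main-group element with 6 valence electrons is in group 16.

Group 16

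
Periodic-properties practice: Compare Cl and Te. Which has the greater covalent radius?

Cl is in period 3, group 17; Te is in period 5, group 16.
Radius decreases left→right (rising Z_eff, same n) and increases top→bottom (higher n).
These span different periods and groups, so the two trends combine.
Te > Cl: both effects reinforce here, so Te is clearly the larger of the two.
Approximate values (pm): Cl 99, Te 136.
So Te has the greater covalent radius (Te > Cl).

Te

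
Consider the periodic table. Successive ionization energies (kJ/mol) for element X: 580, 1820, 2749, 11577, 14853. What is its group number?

Group 13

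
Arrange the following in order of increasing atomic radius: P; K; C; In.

C < P < In < K

Radius decreases left→right (rising Z_eff, same n) and increases top→bottom (higher n).
Neither a single period nor a single group — weigh both effects.
P > C: the two effects oppose for this pair; the down-group effect wins (111 vs 75 pm).
In > P: relative to P, both the across-period and down-group shifts push In's atomic radius up.
K > In: period and group pull opposite ways; the across-period shift dominates (196 vs 142 pm).
Tabulated atomic radius (pm): C 75, P 111, K 196, In 142.
So from smallest to largest: C < P < In < K.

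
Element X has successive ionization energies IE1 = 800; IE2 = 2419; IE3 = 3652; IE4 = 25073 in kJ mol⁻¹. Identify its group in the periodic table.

Group 13

Look for the largest jump between consecutive ionization energies: IE4/IE3 ≈ 6.9, far larger than any earlier ratio.
That jump marks the point where a core electron is being removed. So the atom has 3 valence electrons.
A main-group element with 3 valence electrons is in group 13.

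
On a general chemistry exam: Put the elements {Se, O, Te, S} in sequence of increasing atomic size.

O, S, Se, Te

O is in period 2, group 16; S is in period 3, group 16; Se is in period 4, group 16; Te is in period 5, group 16.
Across a period the added protons contract the valence shell; down a group each new principal shell makes the atom larger.
All are in group 16, so atomic radius increases down the group.
So from smallest to largest: O < S < Se < Te.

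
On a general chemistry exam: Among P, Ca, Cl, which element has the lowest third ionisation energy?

Consider each +2 ion: P²⁺ still has 3 valence electrons; Ca²⁺ is the bare [Ar] core; Cl²⁺ still has 5 valence electrons.
Pulling an electron out of a noble-gas core costs far more than removing a remaining valence electron, so Ca sits at the high end of IE_3.
Valence configurations: P²⁺ [Ne]3s²3p¹, Cl²⁺ [Ne]3s²3p³.
Approximate IE_3 values (kJ/mol): P 2914, Ca 4912, Cl 3822.
Hence IE_3: P < Cl < Ca.

P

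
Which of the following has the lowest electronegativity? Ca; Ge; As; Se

Atoms toward the upper right of the periodic table pull bonding electrons most strongly.
All lie in period 4, so electronegativity increases left to right.
The lowest electronegativity among these belongs to Ca.

Ca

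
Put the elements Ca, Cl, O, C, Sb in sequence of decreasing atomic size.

Ca, Sb, Cl, C, O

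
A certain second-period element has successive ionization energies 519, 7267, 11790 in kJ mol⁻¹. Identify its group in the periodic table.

Group 1

Look for the largest jump between consecutive ionization energies: IE2/IE1 ≈ 14.0, far larger than any earlier ratio.
That jump marks the point where a core electron is being removed. So the atom has 1 valence electron.
A main-group element with 1 valence electron is in group 1.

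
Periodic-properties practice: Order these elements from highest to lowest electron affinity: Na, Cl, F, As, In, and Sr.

F is in period 2, group 17; Na is in period 3, group 1; Cl is in period 3, group 17; As is in period 4, group 15; Sr is in period 5, group 2; In is in period 5, group 13.
Electron affinity generally becomes more exothermic across a period toward the halogens and less exothermic down a group.
Here both period and group differ, so the two effects have to be weighed against each other.
In > Sr: both are in period 5; the period trend gives In the larger value.
Na > In: period and group pull opposite ways; the down-group shift dominates (53 vs 29 kJ/mol).
As > Na: period and group pull opposite ways; the across-period shift dominates (78 vs 53 kJ/mol).
F > As: both effects reinforce here, so F is clearly the higher of the two.
Cl > F: this pair runs against the simple trend — see the exception note.
Note the exception: Cl has a higher electron affinity than F, contrary to the simple trend — F's small 2p subshell makes the incoming electron feel strong e⁻–e⁻ repulsion, so Cl actually releases more energy on gaining an electron.
Tabulated electron affinity (kJ/mol): F 328, Na 53, Cl 349, As 78, Sr 5, In 29.
So from highest to lowest: Cl > F > As > Na > In > Sr.

Cl > F > As > Na > In > Sr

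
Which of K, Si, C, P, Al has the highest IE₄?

After 3 electrons have been removed, what remains? K³⁺ is already 2 electrons into the core; Si³⁺ still has 1 valence electron; C³⁺ still has 1 valence electron; P³⁺ still has 2 valence electrons; Al³⁺ is the bare [Ne] core.
Usually core removal costs more than valence removal, but here the competition is close: a tightly held n=2 valence electron can cost more to remove than an n=3 core electron, so the actual values have to decide it.
Valence configurations: Si³⁺ [Ne]3s¹, C³⁺ [He]2s¹, P³⁺ [Ne]3s².
Tabulated IE_4 (kJ/mol): K 5877, Si 4356, C 6223, P 4964, Al 11577.
Putting it together, IE_4: Si < P < K < C < Al.

Al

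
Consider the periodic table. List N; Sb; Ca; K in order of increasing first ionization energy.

Across a period the outer electron is held more tightly (higher IE₁); down a group it sits in a higher shell, more shielded, and comes off more easily.
These span different periods and groups, so the two trends combine.
Ca > K: Ca lies to the right of K in period 4, so the across-period effect alone puts Ca higher.
Sb > Ca: period and group pull opposite ways; the across-period shift dominates (831 vs 590 kJ/mol).
N > Sb: N sits above Sb in group 15, so the down-group effect alone puts N higher.
Approximate values (kJ/mol): N 1402, K 419, Ca 590, Sb 831.
So from lowest to highest: K < Ca < Sb < N.

K < Ca < Sb < N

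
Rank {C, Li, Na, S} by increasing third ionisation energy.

IE_3 is the cost of taking one more electron from the +2 cation: C²⁺ still has 2 valence electrons; Li²⁺ is already 1 electron into the core; Na²⁺ is already 1 electron into the core; S²⁺ still has 4 valence electrons.
Pulling an electron out of a noble-gas core costs far more than removing a remaining valence electron, so Na and Li sit at the high end of IE_3.
Valence configurations: C²⁺ [He]2s², S²⁺ [Ne]3s²3p².
Approximate IE_3 values (kJ/mol): C 4620, Li 11815, Na 6910, S 3357.
Overall IE_3 order: S < C < Na < Li.

S < C < Na < Li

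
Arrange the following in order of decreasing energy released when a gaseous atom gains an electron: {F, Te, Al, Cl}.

F is in period 2, group 17; Al is in period 3, group 13; Cl is in period 3, group 17; Te is in period 5, group 16.
Adding an electron releases more energy for atoms nearer the top right (short of the noble gases).
These span different periods and groups, so the two trends combine.
Te > Al: the two effects oppose for this pair; the across-period effect wins (190 vs 42 kJ/mol).
F > Te: both effects reinforce here, so F is clearly the higher of the two.
Cl > F: this pair runs against the simple trend — see the exception note.
Note the exception: Cl has a higher electron affinity than F, contrary to the simple trend — F's small 2p subshell makes the incoming electron feel strong e⁻–e⁻ repulsion, so Cl actually releases more energy on gaining an electron.
For reference (kJ/mol): F 328, Al 42, Cl 349, Te 190.
So from highest to lowest: Cl > F > Te > Al.

Cl > F > Te > Al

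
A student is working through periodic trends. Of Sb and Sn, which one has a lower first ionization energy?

Across a period the outer electron is held more tightly (higher IE₁); down a group it sits in a higher shell, more shielded, and comes off more easily.
All lie in period 5, so first ionization energy increases left to right.
So Sn has the lower first ionization energy (Sn < Sb).

Sn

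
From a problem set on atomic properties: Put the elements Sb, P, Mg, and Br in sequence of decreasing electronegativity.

Atoms toward the upper right of the periodic table pull bonding electrons most strongly.
Neither a single period nor a single group — weigh both effects.
Sb > Mg: the two effects oppose for this pair; the across-period effect wins (2.05 vs 1.31).
P > Sb: P sits above Sb in group 15, so the down-group effect alone puts P higher.
Br > P: period and group pull opposite ways; the across-period shift dominates (2.96 vs 2.19).
Approximate values (Pauling): Mg 1.31, P 2.19, Br 2.96, Sb 2.05.
So from highest to lowest: Br > P > Sb > Mg.

Br > P > Sb > Mg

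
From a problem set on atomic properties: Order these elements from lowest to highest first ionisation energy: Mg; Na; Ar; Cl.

Na is in period 3, group 1; Mg is in period 3, group 2; Cl is in period 3, group 17; Ar is in period 3, group 18.
IE₁ increases left→right with effective nuclear charge and decreases top→bottom as the valence shell moves farther out.
All lie in period 3, so first ionization energy increases left to right.
So from lowest to highest: Na < Mg < Cl < Ar.

Na < Mg < Cl < Ar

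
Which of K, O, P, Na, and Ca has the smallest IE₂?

Consider each +1 ion: K⁺ is the bare [Ar] core; O⁺ still has 5 valence electrons; P⁺ still has 4 valence electrons; Na⁺ is the bare [Ne] core; Ca⁺ still has 1 valence electron.
Usually core removal costs more than valence removal, but here the competition is close: a tightly held n=2 valence electron can cost more to remove than an n=3 core electron, so the actual values have to decide it.
Valence configurations: O⁺ [He]2s²2p³, P⁺ [Ne]3s²3p², Ca⁺ [Ar]4s¹.
Tabulated IE_2 (kJ/mol): K 3052, O 3388, P 1907, Na 4562, Ca 1145.
Overall IE_2 order: Ca < P < K < O < Na.

Ca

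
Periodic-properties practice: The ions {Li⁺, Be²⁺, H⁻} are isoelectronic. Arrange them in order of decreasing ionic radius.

H⁻, Li⁺, Be²⁺

All of these have 2 electrons, so size is governed by nuclear charge alone: the more protons, the stronger the pull on the same electron cloud, and the smaller the ion.
Nuclear charges: Be²⁺ (Z=4), Li⁺ (Z=3), H⁻ (Z=1).
Largest to smallest: H⁻ > Li⁺ > Be²⁺.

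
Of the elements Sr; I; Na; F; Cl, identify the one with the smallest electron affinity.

Sr

F is in period 2, group 17; Na is in period 3, group 1; Cl is in period 3, group 17; Sr is in period 5, group 2; I is in period 5, group 17.
EA tends to increase across a period and decrease down a group, though the pattern is less regular than for IE or radius.
These span different periods and groups, so the two trends combine.
Na > Sr: period and group pull opposite ways; the down-group shift dominates (53 vs 5 kJ/mol).
I > Na: the two effects oppose for this pair; the across-period effect wins (295 vs 53 kJ/mol).
F > I: F sits above I in group 17, so the down-group effect alone puts F higher.
Cl > F: this pair runs against the simple trend — see the exception note.
Note the exception: Cl has a higher electron affinity than F, contrary to the simple trend — F's small 2p subshell makes the incoming electron feel strong e⁻–e⁻ repulsion, so Cl actually releases more energy on gaining an electron.
For reference (kJ/mol): F 328, Na 53, Cl 349, Sr 5, I 295.
The smallest electron affinity among these belongs to Sr.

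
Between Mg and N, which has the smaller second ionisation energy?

Mg

After 1 electron has been removed, what remains? Mg⁺ still has 1 valence electron; N⁺ still has 4 valence electrons.
All are still removing valence electrons, so compare the +1 ions as you would atoms: IE_2 generally rises across a period (higher Z_eff) and falls down a group (larger shell), subject to the usual subshell exceptions.
Valence configurations: Mg⁺ [Ne]3s¹, N⁺ [He]2s²2p².
Tabulated IE_2 (kJ/mol): Mg 1451, N 2856.
Hence IE_2: Mg < N.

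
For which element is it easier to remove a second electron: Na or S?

S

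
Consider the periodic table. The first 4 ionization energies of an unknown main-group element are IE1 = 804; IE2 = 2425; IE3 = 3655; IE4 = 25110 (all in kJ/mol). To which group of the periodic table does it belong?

Group 13

Look for the largest jump between consecutive ionization energies: IE4/IE3 ≈ 6.9, far larger than any earlier ratio.
That jump marks the point where a core electron is being removed. So the atom has 3 valence electrons.
A main-group element with 3 valence electrons is in group 13.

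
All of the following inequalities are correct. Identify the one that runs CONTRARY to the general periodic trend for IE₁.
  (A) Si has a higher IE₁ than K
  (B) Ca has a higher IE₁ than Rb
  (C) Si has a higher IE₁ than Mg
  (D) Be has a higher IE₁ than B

The general trend: IE₁ increases across a period and decreases down a group.
(A) Si (period 3, group 14) vs K (period 4, group 1): the stated order agrees with the simple trend.
(B) Ca (period 4, group 2) vs Rb (period 5, group 1): the stated order agrees with the simple trend.
(C) Si (period 3, group 14) vs Mg (period 3, group 2): the stated order agrees with the simple trend.
(D) Be (period 2, group 2) vs B (period 2, group 13): the stated order contradicts the simple trend.
The exception is (D): removing B's lone 2p electron is easier than breaking Be's filled 2s².

(D)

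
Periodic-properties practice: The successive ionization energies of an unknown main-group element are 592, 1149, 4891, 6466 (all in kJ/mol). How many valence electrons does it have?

2

Look for the largest jump between consecutive ionization energies: IE3/IE2 ≈ 4.3, far larger than any earlier ratio.
That jump marks the point where a core electron is being removed. So the atom has 2 valence electrons.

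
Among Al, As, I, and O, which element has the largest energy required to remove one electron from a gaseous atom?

O

Removing the outermost electron gets harder across a period and easier down a group.
Here both period and group differ, so the two effects have to be weighed against each other.
As > Al: the two effects oppose for this pair; the across-period effect wins (947 vs 578 kJ/mol).
I > As: the two effects oppose for this pair; the across-period effect wins (1008 vs 947 kJ/mol).
O > I: period and group pull opposite ways; the down-group shift dominates (1314 vs 1008 kJ/mol).
Approximate values (kJ/mol): O 1314, Al 578, As 947, I 1008.
The largest energy required to remove one electron from a gaseous atom among these belongs to O.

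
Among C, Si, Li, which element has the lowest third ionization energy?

Si

IE_3 is the cost of taking one more electron from the +2 cation: C²⁺ still has 2 valence electrons; Si²⁺ still has 2 valence electrons; Li²⁺ is already 1 electron into the core.
Pulling an electron out of a noble-gas core costs far more than removing a remaining valence electron, so Li sits at the high end of IE_3.
Valence configurations: C²⁺ [He]2s², Si²⁺ [Ne]3s².
The numbers (kJ/mol): C 4620, Si 3232, Li 11815.
Putting it together, IE_3: Si < C < Li.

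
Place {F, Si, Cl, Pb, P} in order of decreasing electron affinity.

Atoms with high Z_eff and room in the valence shell (especially the halogens) have the most exothermic electron affinities.
These span different periods and groups, so the two trends combine.
P > Pb: both effects reinforce here, so P is clearly the higher of the two.
Si > P: this pair runs against the simple trend — see the exception note.
F > Si: both effects reinforce here, so F is clearly the higher of the two.
Cl > F: this pair runs against the simple trend — see the exception note.
Note the exception: Si has a higher electron affinity than P, contrary to the simple trend — adding an electron to P's half-filled 3p³ is unfavourable, so Si (3p²) has the more exothermic EA.
Note the exception: Cl has a higher electron affinity than F, contrary to the simple trend — F's small 2p subshell makes the incoming electron feel strong e⁻–e⁻ repulsion, so Cl actually releases more energy on gaining an electron.
For reference (kJ/mol): F 328, Si 134, P 72, Cl 349, Pb 35.
So from highest to lowest: Cl > F > Si > P > Pb.

Cl > F > Si > P > Pb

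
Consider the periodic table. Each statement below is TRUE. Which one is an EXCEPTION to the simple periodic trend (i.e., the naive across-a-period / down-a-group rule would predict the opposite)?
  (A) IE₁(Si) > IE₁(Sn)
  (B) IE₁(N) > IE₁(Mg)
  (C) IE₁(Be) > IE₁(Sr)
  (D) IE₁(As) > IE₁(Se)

(D)

The general trend: first ionization energy increases across a period and decreases down a group.
(A) Si (period 3, group 14) vs Sn (period 5, group 14): the stated order agrees with the simple trend.
(B) N (period 2, group 15) vs Mg (period 3, group 2): the stated order agrees with the simple trend.
(C) Be (period 2, group 2) vs Sr (period 5, group 2): the stated order agrees with the simple trend.
(D) As (period 4, group 15) vs Se (period 4, group 16): the stated order contradicts the simple trend.
The exception is (D): Se (4p⁴) ionizes more easily than half-filled As (4p³).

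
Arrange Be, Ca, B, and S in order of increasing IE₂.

Consider each +1 ion: Be⁺ still has 1 valence electron; Ca⁺ still has 1 valence electron; B⁺ still has 2 valence electrons; S⁺ still has 5 valence electrons.
All are still removing valence electrons, so compare the +1 ions as you would atoms: IE_2 generally rises across a period (higher Z_eff) and falls down a group (larger shell), subject to the usual subshell exceptions.
Valence configurations: Be⁺ [He]2s¹, Ca⁺ [Ar]4s¹, B⁺ [He]2s², S⁺ [Ne]3s²3p³.
Approximate IE_2 values (kJ/mol): Be 1757, Ca 1145, B 2427, S 2252.
So the second ionization energies run Ca < Be < S < B.

Ca, Be, S, B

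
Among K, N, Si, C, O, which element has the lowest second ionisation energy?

Consider each +1 ion: K⁺ is the bare [Ar] core; N⁺ still has 4 valence electrons; Si⁺ still has 3 valence electrons; C⁺ still has 3 valence electrons; O⁺ still has 5 valence electrons.
Usually core removal costs more than valence removal, but here the competition is close: a tightly held n=2 valence electron can cost more to remove than an n=3 core electron, so the actual values have to decide it.
Valence configurations: N⁺ [He]2s²2p², Si⁺ [Ne]3s²3p¹, C⁺ [He]2s²2p¹, O⁺ [He]2s²2p³.
Tabulated IE_2 (kJ/mol): K 3052, N 2856, Si 1577, C 2353, O 3388.
Overall IE_2 order: Si < C < N < K < O.

Si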